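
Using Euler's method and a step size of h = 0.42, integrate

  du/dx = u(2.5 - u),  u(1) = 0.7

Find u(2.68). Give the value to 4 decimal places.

Euler: u_{n+1} = u_n + h·f(x_n, u_n).
x=1.000000, u=0.700000: f=1.260000 → u ← 0.700000 + 0.42·1.260000 = 1.229200
x=1.420000, u=1.229200: f=1.562067 → u ← 1.229200 + 0.42·1.562067 = 1.885268
x=1.840000, u=1.885268: f=1.158934 → u ← 1.885268 + 0.42·1.158934 = 2.372021
x=2.260000, u=2.372021: f=0.303570 → u ← 2.372021 + 0.42·0.303570 = 2.499520
u(2.68) ≈ 2.4995

2.4995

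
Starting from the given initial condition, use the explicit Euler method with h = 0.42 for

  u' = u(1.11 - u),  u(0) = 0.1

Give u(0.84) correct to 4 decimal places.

0.2003

Euler: u_{n+1} = u_n + h·f(x_n, u_n).
x=0.000000, u=0.100000: f=0.101000 → u ← 0.100000 + 0.42·0.101000 = 0.142420
x=0.420000, u=0.142420: f=0.137803 → u ← 0.142420 + 0.42·0.137803 = 0.200297
u(0.84) ≈ 0.2003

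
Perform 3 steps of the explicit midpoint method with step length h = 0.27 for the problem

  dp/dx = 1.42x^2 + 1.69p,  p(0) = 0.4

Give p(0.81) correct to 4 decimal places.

1.8450

Midpoint: k1 = f(x_n, p_n); k2 = f(x_n + h/2, p_n + (h/2)·k1); p_{n+1} = p_n + h·k2.
x=0.000000, p=0.400000:
  k1 = f(0.000000, 0.400000) = 0.676000
  k2 = f(0.135000, 0.491260) = 0.856109
  p ← 0.400000 + 0.27·0.856109 = 0.631149
x=0.270000, p=0.631149:
  k1 = f(0.270000, 0.631149) = 1.170160
  k2 = f(0.405000, 0.789121) = 1.566530
  p ← 0.631149 + 0.27·1.566530 = 1.054113
x=0.540000, p=1.054113:
  k1 = f(0.540000, 1.054113) = 2.195522
  k2 = f(0.675000, 1.350508) = 2.929346
  p ← 1.054113 + 0.27·2.929346 = 1.845036
p(0.81) ≈ 1.8450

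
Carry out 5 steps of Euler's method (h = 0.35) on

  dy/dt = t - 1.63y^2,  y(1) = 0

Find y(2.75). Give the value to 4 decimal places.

1.2376

Euler: y_{n+1} = y_n + h·f(t_n, y_n).
t=1.000000, y=0.000000: f=1.000000 → y ← 0.000000 + 0.35·1.000000 = 0.350000
t=1.350000, y=0.350000: f=1.150325 → y ← 0.350000 + 0.35·1.150325 = 0.752614
t=1.700000, y=0.752614: f=0.776723 → y ← 0.752614 + 0.35·0.776723 = 1.024467
t=2.050000, y=1.024467: f=0.339262 → y ← 1.024467 + 0.35·0.339262 = 1.143209
t=2.400000, y=1.143209: f=0.269711 → y ← 1.143209 + 0.35·0.269711 = 1.237607
y(2.75) ≈ 1.2376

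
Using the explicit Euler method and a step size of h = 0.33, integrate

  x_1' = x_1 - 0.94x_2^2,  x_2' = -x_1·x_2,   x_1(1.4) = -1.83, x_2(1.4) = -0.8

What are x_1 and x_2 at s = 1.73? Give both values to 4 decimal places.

-2.6324, -1.2831

Euler on (x_1,x_2): x_1_{n+1} = x_1_n + h·x_1', x_2_{n+1} = x_2_n + h·x_2'.
1.400000: (-1.830000, -0.800000); f=(-2.431600, -1.464000) → (-2.632428, -1.283120)
(x_1(1.73), x_2(1.73)) ≈ (-2.6324, -1.2831)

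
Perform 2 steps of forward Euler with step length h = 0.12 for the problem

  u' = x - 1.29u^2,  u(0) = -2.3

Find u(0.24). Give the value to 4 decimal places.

Euler: u_{n+1} = u_n + h·f(x_n, u_n).
x=0.000000, u=-2.300000: f=-6.824100 → u ← -2.300000 + 0.12·(-6.824100) = -3.118892
x=0.120000, u=-3.118892: f=-12.428459 → u ← -3.118892 + 0.12·(-12.428459) = -4.610307
u(0.24) ≈ -4.6103

-4.6103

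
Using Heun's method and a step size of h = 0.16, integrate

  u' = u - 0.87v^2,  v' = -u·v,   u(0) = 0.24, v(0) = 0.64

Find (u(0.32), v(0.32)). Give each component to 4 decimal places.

Heun on (u,v): k1 = f(t_n, state_n); k2 = f(t_n + h, state_n + h·k1); state_{n+1} = state_n + (h/2)·(k1 + k2).
0.000000: (0.240000, 0.640000)
  k1 = (-0.116352, -0.153600)
  predictor → (0.221384, 0.615424)
  k2 = (-0.108126, -0.136245)
  → (0.222042, 0.616812)
0.160000: (0.222042, 0.616812)
  k1 = (-0.108956, -0.136958)
  predictor → (0.204609, 0.594899)
  k2 = (-0.103289, -0.121722)
  → (0.205062, 0.596118)
(u(0.32), v(0.32)) ≈ (0.2051, 0.5961)

0.2051, 0.5961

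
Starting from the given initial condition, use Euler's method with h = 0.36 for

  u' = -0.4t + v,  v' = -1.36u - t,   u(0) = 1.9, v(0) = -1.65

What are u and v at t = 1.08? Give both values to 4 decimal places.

Euler on (u,v): u_{n+1} = u_n + h·u', v_{n+1} = v_n + h·v'.
0.000000: (1.900000, -1.650000); f=(-1.650000, -2.584000) → (1.306000, -2.580240)
0.360000: (1.306000, -2.580240); f=(-2.724240, -2.136160) → (0.325274, -3.349258)
0.720000: (0.325274, -3.349258); f=(-3.637258, -1.162372) → (-0.984139, -3.767712)
(u(1.08), v(1.08)) ≈ (-0.9841, -3.7677)

-0.9841, -3.7677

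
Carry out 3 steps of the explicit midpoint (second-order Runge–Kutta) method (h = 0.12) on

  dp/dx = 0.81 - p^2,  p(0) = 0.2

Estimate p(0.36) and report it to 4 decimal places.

Midpoint: k1 = f(x_n, p_n); k2 = f(x_n + h/2, p_n + (h/2)·k1); p_{n+1} = p_n + h·k2.
x=0.000000, p=0.200000:
  k1 = f(0.000000, 0.200000) = 0.770000
  k2 = f(0.060000, 0.246200) = 0.749386
  p ← 0.200000 + 0.12·0.749386 = 0.289926
x=0.120000, p=0.289926:
  k1 = f(0.120000, 0.289926) = 0.725943
  k2 = f(0.180000, 0.333483) = 0.698789
  p ← 0.289926 + 0.12·0.698789 = 0.373781
x=0.240000, p=0.373781:
  k1 = f(0.240000, 0.373781) = 0.670288
  k2 = f(0.300000, 0.413998) = 0.638605
  p ← 0.373781 + 0.12·0.638605 = 0.450414
p(0.36) ≈ 0.4504

0.4504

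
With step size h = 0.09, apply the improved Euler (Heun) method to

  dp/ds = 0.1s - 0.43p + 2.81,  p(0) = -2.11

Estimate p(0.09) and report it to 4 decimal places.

-1.7815

Heun: k1 = f(s_n, p_n); k2 = f(s_n + h, p_n + h·k1); p_{n+1} = p_n + (h/2)·(k1 + k2).
s=0.000000, p=-2.110000:
  k1 = f(0.000000, -2.110000) = 3.717300
  k2 = f(0.090000, -1.775443) = 3.582440
  p ← -2.110000 + (0.09/2)·(3.717300 + 3.582440) = -1.781512
p(0.09) ≈ -1.7815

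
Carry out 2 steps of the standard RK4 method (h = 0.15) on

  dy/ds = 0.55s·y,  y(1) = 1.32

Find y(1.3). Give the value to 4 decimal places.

1.5958

RK4: k1 = f(s_n, y_n); k2 = f(s_n + h/2, y_n + (h/2)·k1); k3 = f(s_n + h/2, y_n + (h/2)·k2); k4 = f(s_n + h, y_n + h·k3); y_{n+1} = y_n + (h/6)·(k1 + 2k2 + 2k3 + k4).
s=1.000000, y=1.320000:
  k1 = f(1.000000, 1.320000) = 0.726000
  k2 = f(1.075000, 1.374450) = 0.812644
  k3 = f(1.075000, 1.380948) = 0.816486
  k4 = f(1.150000, 1.442473) = 0.912364
  y ← 1.320000 + (0.15/6)·(k1 + 2k2 + 2k3 + k4) = 1.442416
s=1.150000, y=1.442416:
  k1 = f(1.150000, 1.442416) = 0.912328
  k2 = f(1.225000, 1.510840) = 1.017929
  k3 = f(1.225000, 1.518760) = 1.023265
  k4 = f(1.300000, 1.595905) = 1.141072
  y ← 1.442416 + (0.15/6)·(k1 + 2k2 + 2k3 + k4) = 1.595810
y(1.3) ≈ 1.5958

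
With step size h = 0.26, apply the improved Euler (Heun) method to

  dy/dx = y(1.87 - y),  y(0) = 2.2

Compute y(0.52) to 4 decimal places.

Heun: k1 = f(x_n, y_n); k2 = f(x_n + h, y_n + h·k1); y_{n+1} = y_n + (h/2)·(k1 + k2).
x=0.000000, y=2.200000:
  k1 = f(0.000000, 2.200000) = -0.726000
  k2 = f(0.260000, 2.011240) = -0.284068
  y ← 2.200000 + (0.26/2)·(-0.726000 + (-0.284068)) = 2.068691
x=0.260000, y=2.068691:
  k1 = f(0.260000, 2.068691) = -0.411031
  k2 = f(0.520000, 1.961823) = -0.180141
  y ← 2.068691 + (0.26/2)·(-0.411031 + (-0.180141)) = 1.991839
y(0.52) ≈ 1.9918

1.9918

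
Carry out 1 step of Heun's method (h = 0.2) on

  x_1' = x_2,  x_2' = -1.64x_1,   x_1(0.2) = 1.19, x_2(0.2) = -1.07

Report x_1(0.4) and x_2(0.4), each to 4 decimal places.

0.9370, -1.4252

Heun on (x_1,x_2): k1 = f(x_n, state_n); k2 = f(x_n + h, state_n + h·k1); state_{n+1} = state_n + (h/2)·(k1 + k2).
0.200000: (1.190000, -1.070000)
  k1 = (-1.070000, -1.951600)
  predictor → (0.976000, -1.460320)
  k2 = (-1.460320, -1.600640)
  → (0.936968, -1.425224)
(x_1(0.4), x_2(0.4)) ≈ (0.9370, -1.4252)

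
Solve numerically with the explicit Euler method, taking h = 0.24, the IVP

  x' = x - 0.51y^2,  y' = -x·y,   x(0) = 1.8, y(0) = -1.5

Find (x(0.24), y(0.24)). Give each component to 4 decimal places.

Euler on (x,y): x_{n+1} = x_n + h·x', y_{n+1} = y_n + h·y'.
0.000000: (1.800000, -1.500000); f=(0.652500, 2.700000) → (1.956600, -0.852000)
(x(0.24), y(0.24)) ≈ (1.9566, -0.8520)

1.9566, -0.8520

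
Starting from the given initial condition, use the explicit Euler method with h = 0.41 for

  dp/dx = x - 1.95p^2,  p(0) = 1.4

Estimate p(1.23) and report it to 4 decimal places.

Euler: p_{n+1} = p_n + h·f(x_n, p_n).
x=0.000000, p=1.400000: f=-3.822000 → p ← 1.400000 + 0.41·(-3.822000) = -0.167020
x=0.410000, p=-0.167020: f=0.355603 → p ← -0.167020 + 0.41·0.355603 = -0.021223
x=0.820000, p=-0.021223: f=0.819122 → p ← -0.021223 + 0.41·0.819122 = 0.314617
p(1.23) ≈ 0.3146

0.3146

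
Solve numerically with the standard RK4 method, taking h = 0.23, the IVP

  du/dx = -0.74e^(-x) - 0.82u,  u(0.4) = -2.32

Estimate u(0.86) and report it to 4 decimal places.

-1.7412

RK4: k1 = f(x_n, u_n); k2 = f(x_n + h/2, u_n + (h/2)·k1); k3 = f(x_n + h/2, u_n + (h/2)·k2); k4 = f(x_n + h, u_n + h·k3); u_{n+1} = u_n + (h/6)·(k1 + 2k2 + 2k3 + k4).
x=0.400000, u=-2.320000:
  k1 = f(0.400000, -2.320000) = 1.406363
  k2 = f(0.515000, -2.158268) = 1.327630
  k3 = f(0.515000, -2.167323) = 1.335054
  k4 = f(0.630000, -2.012938) = 1.256491
  u ← -2.320000 + (0.23/6)·(k1 + 2k2 + 2k3 + k4) = -2.013785
x=0.630000, u=-2.013785:
  k1 = f(0.630000, -2.013785) = 1.257186
  k2 = f(0.745000, -1.869209) = 1.181448
  k3 = f(0.745000, -1.877918) = 1.188590
  k4 = f(0.860000, -1.740409) = 1.113996
  u ← -2.013785 + (0.23/6)·(k1 + 2k2 + 2k3 + k4) = -1.741187
u(0.86) ≈ -1.7412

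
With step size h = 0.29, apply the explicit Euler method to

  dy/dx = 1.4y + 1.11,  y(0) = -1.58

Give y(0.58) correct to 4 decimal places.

Euler: y_{n+1} = y_n + h·f(x_n, y_n).
x=0.000000, y=-1.580000: f=-1.102000 → y ← -1.580000 + 0.29·(-1.102000) = -1.899580
x=0.290000, y=-1.899580: f=-1.549412 → y ← -1.899580 + 0.29·(-1.549412) = -2.348909
y(0.58) ≈ -2.3489

-2.3489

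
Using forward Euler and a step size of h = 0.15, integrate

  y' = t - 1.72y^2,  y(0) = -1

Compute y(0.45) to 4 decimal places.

Euler: y_{n+1} = y_n + h·f(t_n, y_n).
t=0.000000, y=-1.000000: f=-1.720000 → y ← -1.000000 + 0.15·(-1.720000) = -1.258000
t=0.150000, y=-1.258000: f=-2.572010 → y ← -1.258000 + 0.15·(-2.572010) = -1.643802
t=0.300000, y=-1.643802: f=-4.347583 → y ← -1.643802 + 0.15·(-4.347583) = -2.295939
y(0.45) ≈ -2.2959

-2.2959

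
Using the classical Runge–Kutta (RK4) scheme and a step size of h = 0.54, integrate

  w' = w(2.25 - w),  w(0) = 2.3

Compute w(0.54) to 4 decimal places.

RK4: k1 = f(t_n, w_n); k2 = f(t_n + h/2, w_n + (h/2)·k1); k3 = f(t_n + h/2, w_n + (h/2)·k2); k4 = f(t_n + h, w_n + h·k3); w_{n+1} = w_n + (h/6)·(k1 + 2k2 + 2k3 + k4).
t=0.000000, w=2.300000:
  k1 = f(0.000000, 2.300000) = -0.115000
  k2 = f(0.270000, 2.268950) = -0.042997
  k3 = f(0.270000, 2.288391) = -0.087853
  k4 = f(0.540000, 2.252559) = -0.005765
  w ← 2.300000 + (0.54/6)·(k1 + 2k2 + 2k3 + k4) = 2.265578
w(0.54) ≈ 2.2656

2.2656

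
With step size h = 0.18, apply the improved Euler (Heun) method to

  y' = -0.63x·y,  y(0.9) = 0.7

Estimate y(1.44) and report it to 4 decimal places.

0.4707

Heun: k1 = f(x_n, y_n); k2 = f(x_n + h, y_n + h·k1); y_{n+1} = y_n + (h/2)·(k1 + k2).
x=0.900000, y=0.700000:
  k1 = f(0.900000, 0.700000) = -0.396900
  k2 = f(1.080000, 0.628558) = -0.427671
  y ← 0.700000 + (0.18/2)·(-0.396900 + (-0.427671)) = 0.625789
x=1.080000, y=0.625789:
  k1 = f(1.080000, 0.625789) = -0.425787
  k2 = f(1.260000, 0.549147) = -0.435913
  y ← 0.625789 + (0.18/2)·(-0.425787 + (-0.435913)) = 0.548236
x=1.260000, y=0.548236:
  k1 = f(1.260000, 0.548236) = -0.435189
  k2 = f(1.440000, 0.469902) = -0.426295
  y ← 0.548236 + (0.18/2)·(-0.435189 + (-0.426295)) = 0.470702
y(1.44) ≈ 0.4707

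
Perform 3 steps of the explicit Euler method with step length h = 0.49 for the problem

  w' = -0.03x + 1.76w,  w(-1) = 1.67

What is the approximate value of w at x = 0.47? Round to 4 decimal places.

Euler: w_{n+1} = w_n + h·f(x_n, w_n).
x=-1.000000, w=1.670000: f=2.969200 → w ← 1.670000 + 0.49·2.969200 = 3.124908
x=-0.510000, w=3.124908: f=5.515138 → w ← 3.124908 + 0.49·5.515138 = 5.827326
x=-0.020000, w=5.827326: f=10.256693 → w ← 5.827326 + 0.49·10.256693 = 10.853105
w(0.47) ≈ 10.8531

10.8531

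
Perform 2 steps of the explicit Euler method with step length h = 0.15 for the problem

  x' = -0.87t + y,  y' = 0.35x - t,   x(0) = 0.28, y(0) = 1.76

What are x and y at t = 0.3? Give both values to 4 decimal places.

0.7906, 1.7808

Euler on (x,y): x_{n+1} = x_n + h·x', y_{n+1} = y_n + h·y'.
0.000000: (0.280000, 1.760000); f=(1.760000, 0.098000) → (0.544000, 1.774700)
0.150000: (0.544000, 1.774700); f=(1.644200, 0.040400) → (0.790630, 1.780760)
(x(0.3), y(0.3)) ≈ (0.7906, 1.7808)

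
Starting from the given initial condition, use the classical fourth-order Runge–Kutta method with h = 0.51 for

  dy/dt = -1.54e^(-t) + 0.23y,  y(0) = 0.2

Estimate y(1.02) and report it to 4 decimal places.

-0.8788

RK4: k1 = f(t_n, y_n); k2 = f(t_n + h/2, y_n + (h/2)·k1); k3 = f(t_n + h/2, y_n + (h/2)·k2); k4 = f(t_n + h, y_n + h·k3); y_{n+1} = y_n + (h/6)·(k1 + 2k2 + 2k3 + k4).
t=0.000000, y=0.200000:
  k1 = f(0.000000, 0.200000) = -1.494000
  k2 = f(0.255000, -0.180970) = -1.234995
  k3 = f(0.255000, -0.114924) = -1.219804
  k4 = f(0.510000, -0.422100) = -1.021846
  y ← 0.200000 + (0.51/6)·(k1 + 2k2 + 2k3 + k4) = -0.431163
t=0.510000, y=-0.431163:
  k1 = f(0.510000, -0.431163) = -1.023931
  k2 = f(0.765000, -0.692265) = -0.875835
  k3 = f(0.765000, -0.654501) = -0.867149
  k4 = f(1.020000, -0.873409) = -0.756200
  y ← -0.431163 + (0.51/6)·(k1 + 2k2 + 2k3 + k4) = -0.878781
y(1.02) ≈ -0.8788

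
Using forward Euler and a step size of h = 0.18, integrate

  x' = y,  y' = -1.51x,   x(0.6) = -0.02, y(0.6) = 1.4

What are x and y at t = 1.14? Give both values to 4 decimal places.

0.7266, 1.2106

Euler on (x,y): x_{n+1} = x_n + h·x', y_{n+1} = y_n + h·y'.
0.600000: (-0.020000, 1.400000); f=(1.400000, 0.030200) → (0.232000, 1.405436)
0.780000: (0.232000, 1.405436); f=(1.405436, -0.350320) → (0.484978, 1.342378)
0.960000: (0.484978, 1.342378); f=(1.342378, -0.732318) → (0.726607, 1.210561)
(x(1.14), y(1.14)) ≈ (0.7266, 1.2106)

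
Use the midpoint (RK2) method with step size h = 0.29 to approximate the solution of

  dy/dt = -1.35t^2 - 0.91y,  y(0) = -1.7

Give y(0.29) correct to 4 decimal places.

-1.3188

Midpoint: k1 = f(t_n, y_n); k2 = f(t_n + h/2, y_n + (h/2)·k1); y_{n+1} = y_n + h·k2.
t=0.000000, y=-1.700000:
  k1 = f(0.000000, -1.700000) = 1.547000
  k2 = f(0.145000, -1.475685) = 1.314490
  y ← -1.700000 + 0.29·1.314490 = -1.318798
y(0.29) ≈ -1.3188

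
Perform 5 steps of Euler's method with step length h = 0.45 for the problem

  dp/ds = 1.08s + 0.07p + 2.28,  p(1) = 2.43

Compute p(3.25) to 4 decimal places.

13.1461

Euler: p_{n+1} = p_n + h·f(s_n, p_n).
s=1.000000, p=2.430000: f=3.530100 → p ← 2.430000 + 0.45·3.530100 = 4.018545
s=1.450000, p=4.018545: f=4.127298 → p ← 4.018545 + 0.45·4.127298 = 5.875829
s=1.900000, p=5.875829: f=4.743308 → p ← 5.875829 + 0.45·4.743308 = 8.010318
s=2.350000, p=8.010318: f=5.378722 → p ← 8.010318 + 0.45·5.378722 = 10.430743
s=2.800000, p=10.430743: f=6.034152 → p ← 10.430743 + 0.45·6.034152 = 13.146111
p(3.25) ≈ 13.1461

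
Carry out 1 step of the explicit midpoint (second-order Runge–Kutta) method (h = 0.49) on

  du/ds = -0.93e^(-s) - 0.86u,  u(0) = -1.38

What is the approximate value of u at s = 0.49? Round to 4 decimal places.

Midpoint: k1 = f(s_n, u_n); k2 = f(s_n + h/2, u_n + (h/2)·k1); u_{n+1} = u_n + h·k2.
s=0.000000, u=-1.380000:
  k1 = f(0.000000, -1.380000) = 0.256800
  k2 = f(0.245000, -1.317084) = 0.404777
  u ← -1.380000 + 0.49·0.404777 = -1.181659
u(0.49) ≈ -1.1817

-1.1817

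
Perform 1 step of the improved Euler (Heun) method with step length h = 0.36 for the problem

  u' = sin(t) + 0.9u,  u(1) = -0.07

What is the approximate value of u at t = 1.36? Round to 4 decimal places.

0.2802

Heun: k1 = f(t_n, u_n); k2 = f(t_n + h, u_n + h·k1); u_{n+1} = u_n + (h/2)·(k1 + k2).
t=1.000000, u=-0.070000:
  k1 = f(1.000000, -0.070000) = 0.778471
  k2 = f(1.360000, 0.210250) = 1.167089
  u ← -0.070000 + (0.36/2)·(0.778471 + 1.167089) = 0.280201
u(1.36) ≈ 0.2802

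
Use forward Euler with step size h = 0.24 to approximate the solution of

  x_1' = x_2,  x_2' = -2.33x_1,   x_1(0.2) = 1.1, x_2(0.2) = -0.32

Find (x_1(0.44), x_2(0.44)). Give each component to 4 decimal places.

1.0232, -0.9351

Euler on (x_1,x_2): x_1_{n+1} = x_1_n + h·x_1', x_2_{n+1} = x_2_n + h·x_2'.
0.200000: (1.100000, -0.320000); f=(-0.320000, -2.563000) → (1.023200, -0.935120)
(x_1(0.44), x_2(0.44)) ≈ (1.0232, -0.9351)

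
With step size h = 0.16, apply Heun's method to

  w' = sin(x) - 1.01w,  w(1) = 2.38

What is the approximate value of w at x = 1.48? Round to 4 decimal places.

Heun: k1 = f(x_n, w_n); k2 = f(x_n + h, w_n + h·k1); w_{n+1} = w_n + (h/2)·(k1 + k2).
x=1.000000, w=2.380000:
  k1 = f(1.000000, 2.380000) = -1.562329
  k2 = f(1.160000, 2.130027) = -1.234525
  w ← 2.380000 + (0.16/2)·(-1.562329 + (-1.234525)) = 2.156252
x=1.160000, w=2.156252:
  k1 = f(1.160000, 2.156252) = -1.261011
  k2 = f(1.320000, 1.954490) = -1.005320
  w ← 2.156252 + (0.16/2)·(-1.261011 + (-1.005320)) = 1.974945
x=1.320000, w=1.974945:
  k1 = f(1.320000, 1.974945) = -1.025980
  k2 = f(1.480000, 1.810789) = -0.833016
  w ← 1.974945 + (0.16/2)·(-1.025980 + (-0.833016)) = 1.826226
w(1.48) ≈ 1.8262

1.8262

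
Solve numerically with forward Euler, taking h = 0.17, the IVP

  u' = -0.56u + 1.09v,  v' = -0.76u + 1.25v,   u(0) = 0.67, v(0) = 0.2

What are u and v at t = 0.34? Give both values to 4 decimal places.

0.6109, 0.1060

Euler on (u,v): u_{n+1} = u_n + h·u', v_{n+1} = v_n + h·v'.
0.000000: (0.670000, 0.200000); f=(-0.157200, -0.259200) → (0.643276, 0.155936)
0.170000: (0.643276, 0.155936); f=(-0.190264, -0.293970) → (0.610931, 0.105961)
(u(0.34), v(0.34)) ≈ (0.6109, 0.1060)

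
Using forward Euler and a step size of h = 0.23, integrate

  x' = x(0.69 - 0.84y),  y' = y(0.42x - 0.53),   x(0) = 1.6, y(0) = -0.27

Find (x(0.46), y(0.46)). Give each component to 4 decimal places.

2.3492, -0.2970

Euler on (x,y): x_{n+1} = x_n + h·x', y_{n+1} = y_n + h·y'.
0.000000: (1.600000, -0.270000); f=(1.466880, -0.038340) → (1.937382, -0.278818)
0.230000: (1.937382, -0.278818); f=(1.790543, -0.079101) → (2.349207, -0.297011)
(x(0.46), y(0.46)) ≈ (2.3492, -0.2970)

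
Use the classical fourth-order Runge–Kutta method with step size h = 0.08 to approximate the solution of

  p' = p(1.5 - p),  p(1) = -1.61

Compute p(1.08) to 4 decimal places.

RK4: k1 = f(x_n, p_n); k2 = f(x_n + h/2, p_n + (h/2)·k1); k3 = f(x_n + h/2, p_n + (h/2)·k2); k4 = f(x_n + h, p_n + h·k3); p_{n+1} = p_n + (h/6)·(k1 + 2k2 + 2k3 + k4).
x=1.000000, p=-1.610000:
  k1 = f(1.000000, -1.610000) = -5.007100
  k2 = f(1.040000, -1.810284) = -5.992554
  k3 = f(1.040000, -1.849702) = -6.195951
  k4 = f(1.080000, -2.105676) = -7.592386
  p ← -1.610000 + (0.08/6)·(k1 + 2k2 + 2k3 + k4) = -2.103020
p(1.08) ≈ -2.1030

-2.1030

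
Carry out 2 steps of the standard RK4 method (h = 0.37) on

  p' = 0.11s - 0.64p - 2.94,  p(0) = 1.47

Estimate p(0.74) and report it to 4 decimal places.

RK4: k1 = f(s_n, p_n); k2 = f(s_n + h/2, p_n + (h/2)·k1); k3 = f(s_n + h/2, p_n + (h/2)·k2); k4 = f(s_n + h, p_n + h·k3); p_{n+1} = p_n + (h/6)·(k1 + 2k2 + 2k3 + k4).
s=0.000000, p=1.470000:
  k1 = f(0.000000, 1.470000) = -3.880800
  k2 = f(0.185000, 0.752052) = -3.400963
  k3 = f(0.185000, 0.840822) = -3.457776
  k4 = f(0.370000, 0.190623) = -3.021299
  p ← 1.470000 + (0.37/6)·(k1 + 2k2 + 2k3 + k4) = 0.198459
s=0.370000, p=0.198459:
  k1 = f(0.370000, 0.198459) = -3.026314
  k2 = f(0.555000, -0.361409) = -2.647648
  k3 = f(0.555000, -0.291356) = -2.692482
  k4 = f(0.740000, -0.797759) = -2.348034
  p ← 0.198459 + (0.37/6)·(k1 + 2k2 + 2k3 + k4) = -0.791575
p(0.74) ≈ -0.7916

-0.7916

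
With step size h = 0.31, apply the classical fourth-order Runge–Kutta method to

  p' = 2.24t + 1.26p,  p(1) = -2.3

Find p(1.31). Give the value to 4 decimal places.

-2.4265

RK4: k1 = f(t_n, p_n); k2 = f(t_n + h/2, p_n + (h/2)·k1); k3 = f(t_n + h/2, p_n + (h/2)·k2); k4 = f(t_n + h, p_n + h·k3); p_{n+1} = p_n + (h/6)·(k1 + 2k2 + 2k3 + k4).
t=1.000000, p=-2.300000:
  k1 = f(1.000000, -2.300000) = -0.658000
  k2 = f(1.155000, -2.401990) = -0.439307
  k3 = f(1.155000, -2.368093) = -0.396597
  k4 = f(1.310000, -2.422945) = -0.118511
  p ← -2.300000 + (0.31/6)·(k1 + 2k2 + 2k3 + k4) = -2.426496
p(1.31) ≈ -2.4265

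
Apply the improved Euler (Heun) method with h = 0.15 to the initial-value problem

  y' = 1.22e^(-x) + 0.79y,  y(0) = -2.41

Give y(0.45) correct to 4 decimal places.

-2.8972

Heun: k1 = f(x_n, y_n); k2 = f(x_n + h, y_n + h·k1); y_{n+1} = y_n + (h/2)·(k1 + k2).
x=0.000000, y=-2.410000:
  k1 = f(0.000000, -2.410000) = -0.683900
  k2 = f(0.150000, -2.512585) = -0.934878
  y ← -2.410000 + (0.15/2)·(-0.683900 + (-0.934878)) = -2.531408
x=0.150000, y=-2.531408:
  k1 = f(0.150000, -2.531408) = -0.949749
  k2 = f(0.300000, -2.673871) = -1.208560
  y ← -2.531408 + (0.15/2)·(-0.949749 + (-1.208560)) = -2.693282
x=0.300000, y=-2.693282:
  k1 = f(0.300000, -2.693282) = -1.223894
  k2 = f(0.450000, -2.876866) = -1.494818
  y ← -2.693282 + (0.15/2)·(-1.223894 + (-1.494818)) = -2.897185
y(0.45) ≈ -2.8972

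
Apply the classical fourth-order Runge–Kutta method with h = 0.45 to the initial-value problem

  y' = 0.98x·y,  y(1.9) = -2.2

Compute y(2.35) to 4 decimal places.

RK4: k1 = f(x_n, y_n); k2 = f(x_n + h/2, y_n + (h/2)·k1); k3 = f(x_n + h/2, y_n + (h/2)·k2); k4 = f(x_n + h, y_n + h·k3); y_{n+1} = y_n + (h/6)·(k1 + 2k2 + 2k3 + k4).
x=1.900000, y=-2.200000:
  k1 = f(1.900000, -2.200000) = -4.096400
  k2 = f(2.125000, -3.121690) = -6.500919
  k3 = f(2.125000, -3.662707) = -7.627587
  k4 = f(2.350000, -5.632414) = -12.971450
  y ← -2.200000 + (0.45/6)·(k1 + 2k2 + 2k3 + k4) = -5.599365
y(2.35) ≈ -5.5994

-5.5994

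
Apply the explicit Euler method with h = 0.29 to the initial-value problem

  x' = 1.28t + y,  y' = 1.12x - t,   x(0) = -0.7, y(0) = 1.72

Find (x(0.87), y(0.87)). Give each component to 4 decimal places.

0.9441, 1.2852

Euler on (x,y): x_{n+1} = x_n + h·x', y_{n+1} = y_n + h·y'.
0.000000: (-0.700000, 1.720000); f=(1.720000, -0.784000) → (-0.201200, 1.492640)
0.290000: (-0.201200, 1.492640); f=(1.863840, -0.515344) → (0.339314, 1.343190)
0.580000: (0.339314, 1.343190); f=(2.085590, -0.199969) → (0.944135, 1.285199)
(x(0.87), y(0.87)) ≈ (0.9441, 1.2852)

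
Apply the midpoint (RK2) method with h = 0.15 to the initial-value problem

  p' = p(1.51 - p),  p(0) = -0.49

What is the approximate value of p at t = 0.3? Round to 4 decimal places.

-0.9303

Midpoint: k1 = f(t_n, p_n); k2 = f(t_n + h/2, p_n + (h/2)·k1); p_{n+1} = p_n + h·k2.
t=0.000000, p=-0.490000:
  k1 = f(0.000000, -0.490000) = -0.980000
  k2 = f(0.075000, -0.563500) = -1.168417
  p ← -0.490000 + 0.15·(-1.168417) = -0.665263
t=0.150000, p=-0.665263:
  k1 = f(0.150000, -0.665263) = -1.447121
  k2 = f(0.225000, -0.773797) = -1.767194
  p ← -0.665263 + 0.15·(-1.767194) = -0.930342
p(0.3) ≈ -0.9303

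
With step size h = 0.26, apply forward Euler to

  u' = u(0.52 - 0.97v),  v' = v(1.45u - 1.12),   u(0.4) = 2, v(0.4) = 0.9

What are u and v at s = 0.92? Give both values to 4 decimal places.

Euler on (u,v): u_{n+1} = u_n + h·u', v_{n+1} = v_n + h·v'.
0.400000: (2.000000, 0.900000); f=(-0.706000, 1.602000) → (1.816440, 1.316520)
0.660000: (1.816440, 1.316520); f=(-1.375089, 1.992998) → (1.458917, 1.834699)
(u(0.92), v(0.92)) ≈ (1.4589, 1.8347)

1.4589, 1.8347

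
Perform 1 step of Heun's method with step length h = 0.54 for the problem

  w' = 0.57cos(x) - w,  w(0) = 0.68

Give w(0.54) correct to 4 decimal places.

0.6147

Heun: k1 = f(x_n, w_n); k2 = f(x_n + h, w_n + h·k1); w_{n+1} = w_n + (h/2)·(k1 + k2).
x=0.000000, w=0.680000:
  k1 = f(0.000000, 0.680000) = -0.110000
  k2 = f(0.540000, 0.620600) = -0.131706
  w ← 0.680000 + (0.54/2)·(-0.110000 + (-0.131706)) = 0.614739
w(0.54) ≈ 0.6147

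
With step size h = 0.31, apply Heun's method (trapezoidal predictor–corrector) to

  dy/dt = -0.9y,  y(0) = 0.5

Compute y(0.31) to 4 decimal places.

Heun: k1 = f(t_n, y_n); k2 = f(t_n + h, y_n + h·k1); y_{n+1} = y_n + (h/2)·(k1 + k2).
t=0.000000, y=0.500000:
  k1 = f(0.000000, 0.500000) = -0.450000
  k2 = f(0.310000, 0.360500) = -0.324450
  y ← 0.500000 + (0.31/2)·(-0.450000 + (-0.324450)) = 0.379960
y(0.31) ≈ 0.3800

0.3800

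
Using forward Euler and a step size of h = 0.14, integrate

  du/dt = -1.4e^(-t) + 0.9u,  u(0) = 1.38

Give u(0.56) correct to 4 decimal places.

1.4269

Euler: u_{n+1} = u_n + h·f(t_n, u_n).
t=0.000000, u=1.380000: f=-0.158000 → u ← 1.380000 + 0.14·(-0.158000) = 1.357880
t=0.140000, u=1.357880: f=0.004990 → u ← 1.357880 + 0.14·0.004990 = 1.358579
t=0.280000, u=1.358579: f=0.164624 → u ← 1.358579 + 0.14·0.164624 = 1.381626
t=0.420000, u=1.381626: f=0.323598 → u ← 1.381626 + 0.14·0.323598 = 1.426930
u(0.56) ≈ 1.4269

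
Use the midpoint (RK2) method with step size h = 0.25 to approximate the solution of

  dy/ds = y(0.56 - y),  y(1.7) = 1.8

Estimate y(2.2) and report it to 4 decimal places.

1.2053

Midpoint: k1 = f(s_n, y_n); k2 = f(s_n + h/2, y_n + (h/2)·k1); y_{n+1} = y_n + h·k2.
s=1.700000, y=1.800000:
  k1 = f(1.700000, 1.800000) = -2.232000
  k2 = f(1.825000, 1.521000) = -1.461681
  y ← 1.800000 + 0.25·(-1.461681) = 1.434580
s=1.950000, y=1.434580:
  k1 = f(1.950000, 1.434580) = -1.254654
  k2 = f(2.075000, 1.277748) = -0.917101
  y ← 1.434580 + 0.25·(-0.917101) = 1.205305
y(2.2) ≈ 1.2053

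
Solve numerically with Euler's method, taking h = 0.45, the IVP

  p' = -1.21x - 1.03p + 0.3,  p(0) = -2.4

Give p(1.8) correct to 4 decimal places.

Euler: p_{n+1} = p_n + h·f(x_n, p_n).
x=0.000000, p=-2.400000: f=2.772000 → p ← -2.400000 + 0.45·2.772000 = -1.152600
x=0.450000, p=-1.152600: f=0.942678 → p ← -1.152600 + 0.45·0.942678 = -0.728395
x=0.900000, p=-0.728395: f=-0.038753 → p ← -0.728395 + 0.45·(-0.038753) = -0.745834
x=1.350000, p=-0.745834: f=-0.565291 → p ← -0.745834 + 0.45·(-0.565291) = -1.000215
p(1.8) ≈ -1.0002

-1.0002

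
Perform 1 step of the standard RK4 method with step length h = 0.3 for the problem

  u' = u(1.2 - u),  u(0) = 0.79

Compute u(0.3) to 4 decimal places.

RK4: k1 = f(x_n, u_n); k2 = f(x_n + h/2, u_n + (h/2)·k1); k3 = f(x_n + h/2, u_n + (h/2)·k2); k4 = f(x_n + h, u_n + h·k3); u_{n+1} = u_n + (h/6)·(k1 + 2k2 + 2k3 + k4).
x=0.000000, u=0.790000:
  k1 = f(0.000000, 0.790000) = 0.323900
  k2 = f(0.150000, 0.838585) = 0.303077
  k3 = f(0.150000, 0.835462) = 0.304558
  k4 = f(0.300000, 0.881367) = 0.280832
  u ← 0.790000 + (0.3/6)·(k1 + 2k2 + 2k3 + k4) = 0.881000
u(0.3) ≈ 0.8810

0.8810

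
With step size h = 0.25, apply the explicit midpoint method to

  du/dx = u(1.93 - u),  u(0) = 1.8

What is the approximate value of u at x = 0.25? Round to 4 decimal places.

1.8461

Midpoint: k1 = f(x_n, u_n); k2 = f(x_n + h/2, u_n + (h/2)·k1); u_{n+1} = u_n + h·k2.
x=0.000000, u=1.800000:
  k1 = f(0.000000, 1.800000) = 0.234000
  k2 = f(0.125000, 1.829250) = 0.184297
  u ← 1.800000 + 0.25·0.184297 = 1.846074
u(0.25) ≈ 1.8461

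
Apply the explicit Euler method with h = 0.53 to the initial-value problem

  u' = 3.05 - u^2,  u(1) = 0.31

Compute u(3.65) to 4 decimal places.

1.8144

Euler: u_{n+1} = u_n + h·f(t_n, u_n).
t=1.000000, u=0.310000: f=2.953900 → u ← 0.310000 + 0.53·2.953900 = 1.875567
t=1.530000, u=1.875567: f=-0.467752 → u ← 1.875567 + 0.53·(-0.467752) = 1.627659
t=2.060000, u=1.627659: f=0.400727 → u ← 1.627659 + 0.53·0.400727 = 1.840044
t=2.590000, u=1.840044: f=-0.335762 → u ← 1.840044 + 0.53·(-0.335762) = 1.662090
t=3.120000, u=1.662090: f=0.287457 → u ← 1.662090 + 0.53·0.287457 = 1.814442
u(3.65) ≈ 1.8144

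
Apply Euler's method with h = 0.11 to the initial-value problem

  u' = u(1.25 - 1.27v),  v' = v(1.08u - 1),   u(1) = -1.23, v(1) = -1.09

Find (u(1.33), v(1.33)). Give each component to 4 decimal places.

Euler on (u,v): u_{n+1} = u_n + h·u', v_{n+1} = v_n + h·v'.
1.000000: (-1.230000, -1.090000); f=(-3.240189, 2.537956) → (-1.586421, -0.810825)
1.110000: (-1.586421, -0.810825); f=(-3.616639, 2.200039) → (-1.984251, -0.568821)
1.220000: (-1.984251, -0.568821); f=(-3.913741, 1.787798) → (-2.414763, -0.372163)
(u(1.33), v(1.33)) ≈ (-2.4148, -0.3722)

-2.4148, -0.3722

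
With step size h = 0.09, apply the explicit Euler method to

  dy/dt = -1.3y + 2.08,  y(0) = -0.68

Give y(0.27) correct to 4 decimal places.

0.0303

Euler: y_{n+1} = y_n + h·f(t_n, y_n).
t=0.000000, y=-0.680000: f=2.964000 → y ← -0.680000 + 0.09·2.964000 = -0.413240
t=0.090000, y=-0.413240: f=2.617212 → y ← -0.413240 + 0.09·2.617212 = -0.177691
t=0.180000, y=-0.177691: f=2.310998 → y ← -0.177691 + 0.09·2.310998 = 0.030299
y(0.27) ≈ 0.0303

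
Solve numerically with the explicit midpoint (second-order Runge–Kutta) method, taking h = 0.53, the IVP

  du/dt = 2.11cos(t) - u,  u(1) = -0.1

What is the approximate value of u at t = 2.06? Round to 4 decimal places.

-0.1902

Midpoint: k1 = f(t_n, u_n); k2 = f(t_n + h/2, u_n + (h/2)·k1); u_{n+1} = u_n + h·k2.
t=1.000000, u=-0.100000:
  k1 = f(1.000000, -0.100000) = 1.240038
  k2 = f(1.265000, 0.228610) = 0.406611
  u ← -0.100000 + 0.53·0.406611 = 0.115504
t=1.530000, u=0.115504:
  k1 = f(1.530000, 0.115504) = -0.029447
  k2 = f(1.795000, 0.107700) = -0.576817
  u ← 0.115504 + 0.53·(-0.576817) = -0.190209
u(2.06) ≈ -0.1902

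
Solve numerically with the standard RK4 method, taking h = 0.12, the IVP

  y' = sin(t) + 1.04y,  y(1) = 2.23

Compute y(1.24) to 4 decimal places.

RK4: k1 = f(t_n, y_n); k2 = f(t_n + h/2, y_n + (h/2)·k1); k3 = f(t_n + h/2, y_n + (h/2)·k2); k4 = f(t_n + h, y_n + h·k3); y_{n+1} = y_n + (h/6)·(k1 + 2k2 + 2k3 + k4).
t=1.000000, y=2.230000:
  k1 = f(1.000000, 2.230000) = 3.160671
  k2 = f(1.060000, 2.419640) = 3.388781
  k3 = f(1.060000, 2.433327) = 3.403015
  k4 = f(1.120000, 2.638362) = 3.643997
  y ← 2.230000 + (0.12/6)·(k1 + 2k2 + 2k3 + k4) = 2.637765
t=1.120000, y=2.637765:
  k1 = f(1.120000, 2.637765) = 3.643376
  k2 = f(1.180000, 2.856368) = 3.895229
  k3 = f(1.180000, 2.871479) = 3.910944
  k4 = f(1.240000, 3.107079) = 4.177146
  y ← 2.637765 + (0.12/6)·(k1 + 2k2 + 2k3 + k4) = 3.106423
y(1.24) ≈ 3.1064

3.1064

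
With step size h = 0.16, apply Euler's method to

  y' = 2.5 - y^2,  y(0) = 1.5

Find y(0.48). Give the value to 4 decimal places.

Euler: y_{n+1} = y_n + h·f(x_n, y_n).
x=0.000000, y=1.500000: f=0.250000 → y ← 1.500000 + 0.16·0.250000 = 1.540000
x=0.160000, y=1.540000: f=0.128400 → y ← 1.540000 + 0.16·0.128400 = 1.560544
x=0.320000, y=1.560544: f=0.064702 → y ← 1.560544 + 0.16·0.064702 = 1.570896
y(0.48) ≈ 1.5709

1.5709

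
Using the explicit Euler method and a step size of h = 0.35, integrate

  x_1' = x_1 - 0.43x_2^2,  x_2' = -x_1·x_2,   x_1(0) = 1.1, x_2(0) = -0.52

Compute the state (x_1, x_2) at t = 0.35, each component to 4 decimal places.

1.4443, -0.3198

Euler on (x_1,x_2): x_1_{n+1} = x_1_n + h·x_1', x_2_{n+1} = x_2_n + h·x_2'.
0.000000: (1.100000, -0.520000); f=(0.983728, 0.572000) → (1.444305, -0.319800)
(x_1(0.35), x_2(0.35)) ≈ (1.4443, -0.3198)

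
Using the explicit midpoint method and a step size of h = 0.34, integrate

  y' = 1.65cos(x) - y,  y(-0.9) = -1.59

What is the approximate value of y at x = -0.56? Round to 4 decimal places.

-0.7825

Midpoint: k1 = f(x_n, y_n); k2 = f(x_n + h/2, y_n + (h/2)·k1); y_{n+1} = y_n + h·k2.
x=-0.900000, y=-1.590000:
  k1 = f(-0.900000, -1.590000) = 2.615656
  k2 = f(-0.730000, -1.145338) = 2.374876
  y ← -1.590000 + 0.34·2.374876 = -0.782542
y(-0.56) ≈ -0.7825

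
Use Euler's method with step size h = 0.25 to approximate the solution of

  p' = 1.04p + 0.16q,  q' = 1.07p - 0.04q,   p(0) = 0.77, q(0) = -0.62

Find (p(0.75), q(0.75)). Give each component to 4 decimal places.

Euler on (p,q): p_{n+1} = p_n + h·p', q_{n+1} = q_n + h·q'.
0.000000: (0.770000, -0.620000); f=(0.701600, 0.848700) → (0.945400, -0.407825)
0.250000: (0.945400, -0.407825); f=(0.917964, 1.027891) → (1.174891, -0.150852)
0.500000: (1.174891, -0.150852); f=(1.197750, 1.263167) → (1.474329, 0.164940)
(p(0.75), q(0.75)) ≈ (1.4743, 0.1649)

1.4743, 0.1649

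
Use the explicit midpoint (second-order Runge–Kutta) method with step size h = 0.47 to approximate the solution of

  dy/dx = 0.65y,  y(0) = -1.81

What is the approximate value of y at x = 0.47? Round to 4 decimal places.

-2.4474

Midpoint: k1 = f(x_n, y_n); k2 = f(x_n + h/2, y_n + (h/2)·k1); y_{n+1} = y_n + h·k2.
x=0.000000, y=-1.810000:
  k1 = f(0.000000, -1.810000) = -1.176500
  k2 = f(0.235000, -2.086477) = -1.356210
  y ← -1.810000 + 0.47·(-1.356210) = -2.447419
y(0.47) ≈ -2.4474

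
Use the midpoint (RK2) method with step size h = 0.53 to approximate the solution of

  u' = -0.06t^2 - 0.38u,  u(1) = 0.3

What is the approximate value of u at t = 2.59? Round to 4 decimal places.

-0.1033

Midpoint: k1 = f(t_n, u_n); k2 = f(t_n + h/2, u_n + (h/2)·k1); u_{n+1} = u_n + h·k2.
t=1.000000, u=0.300000:
  k1 = f(1.000000, 0.300000) = -0.174000
  k2 = f(1.265000, 0.253890) = -0.192492
  u ← 0.300000 + 0.53·(-0.192492) = 0.197979
t=1.530000, u=0.197979:
  k1 = f(1.530000, 0.197979) = -0.215686
  k2 = f(1.795000, 0.140823) = -0.246834
  u ← 0.197979 + 0.53·(-0.246834) = 0.067157
t=2.060000, u=0.067157:
  k1 = f(2.060000, 0.067157) = -0.280136
  k2 = f(2.325000, -0.007079) = -0.321648
  u ← 0.067157 + 0.53·(-0.321648) = -0.103316
u(2.59) ≈ -0.1033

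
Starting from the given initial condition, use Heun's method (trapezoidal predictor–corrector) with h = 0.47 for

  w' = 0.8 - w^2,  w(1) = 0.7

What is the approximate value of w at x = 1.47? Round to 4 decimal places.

0.7928

Heun: k1 = f(x_n, w_n); k2 = f(x_n + h, w_n + h·k1); w_{n+1} = w_n + (h/2)·(k1 + k2).
x=1.000000, w=0.700000:
  k1 = f(1.000000, 0.700000) = 0.310000
  k2 = f(1.470000, 0.845700) = 0.084792
  w ← 0.700000 + (0.47/2)·(0.310000 + 0.084792) = 0.792776
w(1.47) ≈ 0.7928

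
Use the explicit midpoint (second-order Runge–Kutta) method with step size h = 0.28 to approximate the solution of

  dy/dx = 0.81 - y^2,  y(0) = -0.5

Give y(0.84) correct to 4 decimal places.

0.1166

Midpoint: k1 = f(x_n, y_n); k2 = f(x_n + h/2, y_n + (h/2)·k1); y_{n+1} = y_n + h·k2.
x=0.000000, y=-0.500000:
  k1 = f(0.000000, -0.500000) = 0.560000
  k2 = f(0.140000, -0.421600) = 0.632253
  y ← -0.500000 + 0.28·0.632253 = -0.322969
x=0.280000, y=-0.322969:
  k1 = f(0.280000, -0.322969) = 0.705691
  k2 = f(0.420000, -0.224172) = 0.759747
  y ← -0.322969 + 0.28·0.759747 = -0.110240
x=0.560000, y=-0.110240:
  k1 = f(0.560000, -0.110240) = 0.797847
  k2 = f(0.700000, 0.001459) = 0.809998
  y ← -0.110240 + 0.28·0.809998 = 0.116559
y(0.84) ≈ 0.1166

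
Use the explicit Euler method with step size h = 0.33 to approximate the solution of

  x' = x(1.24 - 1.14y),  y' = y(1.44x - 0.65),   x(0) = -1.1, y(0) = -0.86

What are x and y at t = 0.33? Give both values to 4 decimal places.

Euler on (x,y): x_{n+1} = x_n + h·x', y_{n+1} = y_n + h·y'.
0.000000: (-1.100000, -0.860000); f=(-2.442440, 1.921240) → (-1.906005, -0.225991)
(x(0.33), y(0.33)) ≈ (-1.9060, -0.2260)

-1.9060, -0.2260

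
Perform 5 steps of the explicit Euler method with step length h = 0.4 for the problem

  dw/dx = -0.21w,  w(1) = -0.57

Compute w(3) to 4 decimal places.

-0.3676

Euler: w_{n+1} = w_n + h·f(x_n, w_n).
x=1.000000, w=-0.570000: f=0.119700 → w ← -0.570000 + 0.4·0.119700 = -0.522120
x=1.400000, w=-0.522120: f=0.109645 → w ← -0.522120 + 0.4·0.109645 = -0.478262
x=1.800000, w=-0.478262: f=0.100435 → w ← -0.478262 + 0.4·0.100435 = -0.438088
x=2.200000, w=-0.438088: f=0.091998 → w ← -0.438088 + 0.4·0.091998 = -0.401289
x=2.600000, w=-0.401289: f=0.084271 → w ← -0.401289 + 0.4·0.084271 = -0.367580
w(3) ≈ -0.3676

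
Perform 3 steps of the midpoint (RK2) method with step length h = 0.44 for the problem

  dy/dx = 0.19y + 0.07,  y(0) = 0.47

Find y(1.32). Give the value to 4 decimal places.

Midpoint: k1 = f(x_n, y_n); k2 = f(x_n + h/2, y_n + (h/2)·k1); y_{n+1} = y_n + h·k2.
x=0.000000, y=0.470000:
  k1 = f(0.000000, 0.470000) = 0.159300
  k2 = f(0.220000, 0.505046) = 0.165959
  y ← 0.470000 + 0.44·0.165959 = 0.543022
x=0.440000, y=0.543022:
  k1 = f(0.440000, 0.543022) = 0.173174
  k2 = f(0.660000, 0.581120) = 0.180413
  y ← 0.543022 + 0.44·0.180413 = 0.622403
x=0.880000, y=0.622403:
  k1 = f(0.880000, 0.622403) = 0.188257
  k2 = f(1.100000, 0.663820) = 0.196126
  y ← 0.622403 + 0.44·0.196126 = 0.708699
y(1.32) ≈ 0.7087

0.7087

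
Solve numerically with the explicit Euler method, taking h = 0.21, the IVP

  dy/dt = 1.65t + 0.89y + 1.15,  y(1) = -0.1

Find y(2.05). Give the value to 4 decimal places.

4.9056

Euler: y_{n+1} = y_n + h·f(t_n, y_n).
t=1.000000, y=-0.100000: f=2.711000 → y ← -0.100000 + 0.21·2.711000 = 0.469310
t=1.210000, y=0.469310: f=3.564186 → y ← 0.469310 + 0.21·3.564186 = 1.217789
t=1.420000, y=1.217789: f=4.576832 → y ← 1.217789 + 0.21·4.576832 = 2.178924
t=1.630000, y=2.178924: f=5.778742 → y ← 2.178924 + 0.21·5.778742 = 3.392460
t=1.840000, y=3.392460: f=7.205289 → y ← 3.392460 + 0.21·7.205289 = 4.905570
y(2.05) ≈ 4.9056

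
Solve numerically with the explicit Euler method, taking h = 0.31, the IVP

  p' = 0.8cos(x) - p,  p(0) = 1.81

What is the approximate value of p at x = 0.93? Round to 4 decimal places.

Euler: p_{n+1} = p_n + h·f(x_n, p_n).
x=0.000000, p=1.810000: f=-1.010000 → p ← 1.810000 + 0.31·(-1.010000) = 1.496900
x=0.310000, p=1.496900: f=-0.735033 → p ← 1.496900 + 0.31·(-0.735033) = 1.269040
x=0.620000, p=1.269040: f=-0.617937 → p ← 1.269040 + 0.31·(-0.617937) = 1.077479
p(0.93) ≈ 1.0775

1.0775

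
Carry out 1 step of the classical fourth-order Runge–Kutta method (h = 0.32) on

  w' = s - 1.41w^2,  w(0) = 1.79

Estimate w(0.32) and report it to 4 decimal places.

1.0218

RK4: k1 = f(s_n, w_n); k2 = f(s_n + h/2, w_n + (h/2)·k1); k3 = f(s_n + h/2, w_n + (h/2)·k2); k4 = f(s_n + h, w_n + h·k3); w_{n+1} = w_n + (h/6)·(k1 + 2k2 + 2k3 + k4).
s=0.000000, w=1.790000:
  k1 = f(0.000000, 1.790000) = -4.517781
  k2 = f(0.160000, 1.067155) = -1.445736
  k3 = f(0.160000, 1.558682) = -3.265581
  k4 = f(0.320000, 0.745014) = -0.462615
  w ← 1.790000 + (0.32/6)·(k1 + 2k2 + 2k3 + k4) = 1.021838
w(0.32) ≈ 1.0218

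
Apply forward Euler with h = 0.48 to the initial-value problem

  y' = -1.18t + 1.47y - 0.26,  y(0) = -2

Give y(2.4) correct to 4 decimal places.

-36.6534

Euler: y_{n+1} = y_n + h·f(t_n, y_n).
t=0.000000, y=-2.000000: f=-3.200000 → y ← -2.000000 + 0.48·(-3.200000) = -3.536000
t=0.480000, y=-3.536000: f=-6.024320 → y ← -3.536000 + 0.48·(-6.024320) = -6.427674
t=0.960000, y=-6.427674: f=-10.841480 → y ← -6.427674 + 0.48·(-10.841480) = -11.631584
t=1.440000, y=-11.631584: f=-19.057629 → y ← -11.631584 + 0.48·(-19.057629) = -20.779246
t=1.920000, y=-20.779246: f=-33.071091 → y ← -20.779246 + 0.48·(-33.071091) = -36.653370
y(2.4) ≈ -36.6534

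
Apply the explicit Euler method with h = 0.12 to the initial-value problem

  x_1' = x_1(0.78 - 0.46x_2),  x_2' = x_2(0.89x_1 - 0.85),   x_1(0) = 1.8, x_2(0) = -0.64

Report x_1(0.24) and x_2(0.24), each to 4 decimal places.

Euler on (x_1,x_2): x_1_{n+1} = x_1_n + h·x_1', x_2_{n+1} = x_2_n + h·x_2'.
0.000000: (1.800000, -0.640000); f=(1.933920, -0.481280) → (2.032070, -0.697754)
0.120000: (2.032070, -0.697754); f=(2.237242, -0.668827) → (2.300539, -0.778013)
(x_1(0.24), x_2(0.24)) ≈ (2.3005, -0.7780)

2.3005, -0.7780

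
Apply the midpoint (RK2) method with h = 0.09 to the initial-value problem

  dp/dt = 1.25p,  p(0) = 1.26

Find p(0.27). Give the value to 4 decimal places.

1.7647

Midpoint: k1 = f(t_n, p_n); k2 = f(t_n + h/2, p_n + (h/2)·k1); p_{n+1} = p_n + h·k2.
t=0.000000, p=1.260000:
  k1 = f(0.000000, 1.260000) = 1.575000
  k2 = f(0.045000, 1.330875) = 1.663594
  p ← 1.260000 + 0.09·1.663594 = 1.409723
t=0.090000, p=1.409723:
  k1 = f(0.090000, 1.409723) = 1.762154
  k2 = f(0.135000, 1.489020) = 1.861275
  p ← 1.409723 + 0.09·1.861275 = 1.577238
t=0.180000, p=1.577238:
  k1 = f(0.180000, 1.577238) = 1.971548
  k2 = f(0.225000, 1.665958) = 2.082447
  p ← 1.577238 + 0.09·2.082447 = 1.764658
p(0.27) ≈ 1.7647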